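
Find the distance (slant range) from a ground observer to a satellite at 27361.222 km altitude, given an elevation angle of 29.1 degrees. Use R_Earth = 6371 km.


h = 27361.222 km, el = 29.1 deg
d = -R_E*sin(el) + sqrt((R_E*sin(el))^2 + 2*R_E*h + h^2)
d = -6371.0000*sin(0.5078908) + sqrt((6371.0000*0.4863354)^2 + 2*6371.0000*27361.222 + 27361.222^2)
d = 30171.2658 km

30171.2658 km


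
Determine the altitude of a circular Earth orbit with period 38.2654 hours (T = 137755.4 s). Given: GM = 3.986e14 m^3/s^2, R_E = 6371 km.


T = 137755.4 s
r = (mu*T^2/(4*pi^2))^(1/3) = (3.986e14 * 137755.4^2 / (4*pi^2))^(1/3)
r = 5.7649862e+07 m = 57649.8623 km
alt = r - R_E = 57649.8623 - 6371 = 51278.8623 km

51278.8623 km


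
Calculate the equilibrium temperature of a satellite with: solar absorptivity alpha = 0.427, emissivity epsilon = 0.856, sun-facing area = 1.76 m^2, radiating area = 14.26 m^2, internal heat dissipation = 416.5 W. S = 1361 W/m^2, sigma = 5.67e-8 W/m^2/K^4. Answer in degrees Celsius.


Numerator = alpha*S*A_sun + Q_int = 0.427*1361*1.76 + 416.5 = 1439.3187 W
Denominator = eps*sigma*A_rad = 0.856*5.67e-8*14.26 = 6.9211195e-07 W/K^4
T^4 = 2.0796039e+09 K^4
T = 213.5478 K = -59.6022 C

-59.6022 degrees Celsius


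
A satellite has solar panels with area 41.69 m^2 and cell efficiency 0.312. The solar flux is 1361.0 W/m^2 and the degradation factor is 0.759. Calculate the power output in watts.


P = area * eta * S * degradation
P = 41.69 * 0.312 * 1361.0 * 0.759
P = 13436.5072 W

13436.5072 W


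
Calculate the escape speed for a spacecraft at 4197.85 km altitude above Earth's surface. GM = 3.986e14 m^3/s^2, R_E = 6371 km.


r = 6371.0 + 4197.85 = 10568.8500 km = 1.056885e+07 m
v_esc = sqrt(2*mu/r) = sqrt(2*3.986e14 / 1.056885e+07)
v_esc = 8684.9991 m/s = 8.6850 km/s

8.6850 km/s


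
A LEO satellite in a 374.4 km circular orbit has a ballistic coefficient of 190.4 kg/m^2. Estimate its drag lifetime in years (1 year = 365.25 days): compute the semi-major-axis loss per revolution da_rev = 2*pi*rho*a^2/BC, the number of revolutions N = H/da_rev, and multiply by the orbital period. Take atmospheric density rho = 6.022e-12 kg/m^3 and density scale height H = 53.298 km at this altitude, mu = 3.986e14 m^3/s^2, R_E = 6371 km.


a = R_E + alt = 6745.4000 km = 6.7454e+06 m
da_rev = 2*pi*rho*a^2/BC = 2*pi*6.022e-12*(6.7454e+06)^2/190.4 = 9.042096 m per revolution
N = H/da_rev = 53298.0000 m / 9.042096 m = 5894.4301 revolutions
P = 2*pi*sqrt(a^3/mu) = 5513.4417 s
lifetime = N*P = 5894.4301 * 5513.4417 = 3.2498596e+07 s = 376.1412 days
years = 376.1412 / 365.25 = 1.0298 years

1.0298 years


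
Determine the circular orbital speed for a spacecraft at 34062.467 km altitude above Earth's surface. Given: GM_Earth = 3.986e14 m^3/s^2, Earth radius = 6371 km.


r = R_E + alt = 6371.0 + 34062.467 = 40433.4670 km = 4.0433467e+07 m
v = sqrt(mu/r) = sqrt(3.986e14 / 4.0433467e+07) = 3139.7723 m/s = 3.1398 km/s

3.1398 km/s


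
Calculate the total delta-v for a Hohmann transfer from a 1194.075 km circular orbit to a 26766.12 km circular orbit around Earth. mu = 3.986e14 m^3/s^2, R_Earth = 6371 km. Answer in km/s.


r1 = 7565.0750 km = 7.565075e+06 m
r2 = 33137.1200 km = 3.313712e+07 m
dv1 = sqrt(mu/r1)*(sqrt(2*r2/(r1+r2)) - 1) = 2003.6886 m/s
dv2 = sqrt(mu/r2)*(1 - sqrt(2*r1/(r1+r2))) = 1353.6777 m/s
total dv = |dv1| + |dv2| = 2003.6886 + 1353.6777 = 3357.3663 m/s = 3.3574 km/s

3.3574 km/s


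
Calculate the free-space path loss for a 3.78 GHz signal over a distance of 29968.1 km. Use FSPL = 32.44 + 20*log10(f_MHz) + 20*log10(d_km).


f = 3.78 GHz = 3780.0000 MHz
d = 29968.1 km
FSPL = 32.44 + 20*log10(3780.0000) + 20*log10(29968.1)
FSPL = 32.44 + 71.5498 + 89.5332
FSPL = 193.5230 dB

193.5230 dB


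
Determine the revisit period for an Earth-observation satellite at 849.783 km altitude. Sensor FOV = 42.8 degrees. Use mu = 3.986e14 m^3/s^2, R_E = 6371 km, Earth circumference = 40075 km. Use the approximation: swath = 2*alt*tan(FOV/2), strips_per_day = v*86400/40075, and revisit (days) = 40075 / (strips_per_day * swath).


swath = 2*849.783*tan(0.3735005) = 666.0526 km
v = sqrt(mu/r) = 7429.7893 m/s = 7.4298 km/s
strips/day = v*86400/40075 = 7.4298*86400/40075 = 16.0183
coverage/day = strips * swath = 16.0183 * 666.0526 = 10669.0380 km
revisit = 40075 / 10669.0380 = 3.7562 days

3.7562 days


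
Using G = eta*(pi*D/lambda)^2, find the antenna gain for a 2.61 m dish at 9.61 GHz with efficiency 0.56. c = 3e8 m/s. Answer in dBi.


lambda = c/f = 3e8 / 9.61e+09 = 0.03121748 m
G = eta*(pi*D/lambda)^2 = 0.56*(pi*2.61/0.03121748)^2
G = 38634.3005 (linear)
G = 10*log10(38634.3005) = 45.8697 dBi

45.8697 dBi


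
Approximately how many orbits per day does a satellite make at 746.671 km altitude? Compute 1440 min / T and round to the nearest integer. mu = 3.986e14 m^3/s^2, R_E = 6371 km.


r = 7.117671e+06 m
T = 2*pi*sqrt(r^3/mu) = 5976.1032 s = 99.6017 min
revs/day = 1440 / 99.6017 = 14.4576
Rounded: 14 revolutions per day

14 revolutions per day


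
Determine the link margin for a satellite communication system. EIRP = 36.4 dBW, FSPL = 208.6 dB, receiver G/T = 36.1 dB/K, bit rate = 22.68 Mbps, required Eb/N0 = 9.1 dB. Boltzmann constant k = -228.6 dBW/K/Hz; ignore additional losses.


C/N0 = EIRP - FSPL + G/T - k = 36.4 - 208.6 + 36.1 - (-228.6)
C/N0 = 92.5000 dB-Hz
R_b = 22.68 Mbps = 2.268e+07 bps -> 10*log10(R_b) = 73.5564 dB-Hz
Eb/N0 = C/N0 - 10*log10(R_b) = 92.5000 - 73.5564 = 18.9436 dB
Margin = Eb/N0 - Eb/N0_req = 18.9436 - 9.1 = 9.8436 dB (link closes)

9.8436 dB


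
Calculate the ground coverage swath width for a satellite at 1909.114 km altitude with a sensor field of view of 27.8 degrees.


FOV = 27.8 deg = 0.4852015 rad
swath = 2 * alt * tan(FOV/2) = 2 * 1909.114 * tan(0.2426008)
swath = 2 * 1909.114 * 0.247475
swath = 944.9159 km

944.9159 km


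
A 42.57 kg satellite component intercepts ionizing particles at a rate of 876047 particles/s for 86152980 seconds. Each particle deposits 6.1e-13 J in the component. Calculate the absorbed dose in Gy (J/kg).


Total energy deposited = rate * time * E_per
  = 876047 * 86152980 * 6.1e-13 = 46.0392 J
Dose = E_total / mass = 46.0392 / 42.57
Dose = 1.0815 Gy

1.0815 Gy


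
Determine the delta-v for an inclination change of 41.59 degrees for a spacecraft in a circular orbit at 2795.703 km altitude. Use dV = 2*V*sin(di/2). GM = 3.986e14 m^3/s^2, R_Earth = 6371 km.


r = 9166.7030 km = 9.166703e+06 m
V = sqrt(mu/r) = 6594.1993 m/s
di = 41.59 deg = 0.7258824 rad
dV = 2*V*sin(di/2) = 2*6594.1993*sin(0.3629412)
dV = 4682.2162 m/s = 4.6822 km/s

4.6822 km/s


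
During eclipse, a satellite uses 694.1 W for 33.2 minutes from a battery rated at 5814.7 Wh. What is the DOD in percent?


E_used = P * t / 60 = 694.1 * 33.2 / 60 = 384.0687 Wh
DOD = E_used / E_total * 100 = 384.0687 / 5814.7 * 100
DOD = 6.6051 %

6.6051 %


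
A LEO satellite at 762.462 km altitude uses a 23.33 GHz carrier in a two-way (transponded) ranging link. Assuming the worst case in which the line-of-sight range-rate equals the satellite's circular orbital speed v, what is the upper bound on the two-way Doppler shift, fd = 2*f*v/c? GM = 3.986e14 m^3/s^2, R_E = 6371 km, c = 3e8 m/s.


r = 7.133462e+06 m
v = sqrt(mu/r) = 7475.1252 m/s (worst-case radial velocity)
f = 23.33 GHz = 2.333e+10 Hz
fd = 2*f*v/c = 2*2.333e+10*7475.1252/3.0e+08
fd = 1.1626311e+06 Hz

1.1626e+06 Hz


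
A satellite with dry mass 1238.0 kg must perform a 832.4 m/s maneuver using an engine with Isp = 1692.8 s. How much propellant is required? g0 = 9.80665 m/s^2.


ve = Isp * g0 = 1692.8 * 9.80665 = 16600.697120 m/s
mass ratio = exp(dv/ve) = exp(832.4/16600.697120) = 1.05142088
m_prop = m_dry * (mr - 1) = 1238.0 * (1.05142088 - 1)
m_prop = 63.6591 kg

63.6591 kg


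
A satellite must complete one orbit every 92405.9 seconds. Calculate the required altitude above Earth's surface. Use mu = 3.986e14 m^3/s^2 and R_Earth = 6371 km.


T = 92405.9 s
r = (mu*T^2/(4*pi^2))^(1/3) = (3.986e14 * 92405.9^2 / (4*pi^2))^(1/3)
r = 4.4176603e+07 m = 44176.6033 km
alt = r - R_E = 44176.6033 - 6371 = 37805.6033 km

37805.6033 km


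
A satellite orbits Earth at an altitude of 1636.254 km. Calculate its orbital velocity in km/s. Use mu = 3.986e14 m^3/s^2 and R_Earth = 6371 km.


r = R_E + alt = 6371.0 + 1636.254 = 8007.2540 km = 8.007254e+06 m
v = sqrt(mu/r) = sqrt(3.986e14 / 8.007254e+06) = 7055.4845 m/s = 7.0555 km/s

7.0555 km/s


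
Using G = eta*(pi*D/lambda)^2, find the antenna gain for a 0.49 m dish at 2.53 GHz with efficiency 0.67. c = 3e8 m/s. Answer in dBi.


lambda = c/f = 3e8 / 2.53e+09 = 0.1185771 m
G = eta*(pi*D/lambda)^2 = 0.67*(pi*0.49/0.1185771)^2
G = 112.9185 (linear)
G = 10*log10(112.9185) = 20.5277 dBi

20.5277 dBi


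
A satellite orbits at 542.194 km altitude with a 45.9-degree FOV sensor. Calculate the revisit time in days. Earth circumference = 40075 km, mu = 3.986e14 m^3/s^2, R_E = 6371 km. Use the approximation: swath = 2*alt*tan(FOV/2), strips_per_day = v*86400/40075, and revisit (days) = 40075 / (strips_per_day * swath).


swath = 2*542.194*tan(0.4005531) = 459.1790 km
v = sqrt(mu/r) = 7593.2776 m/s = 7.5933 km/s
strips/day = v*86400/40075 = 7.5933*86400/40075 = 16.3708
coverage/day = strips * swath = 16.3708 * 459.1790 = 7517.1203 km
revisit = 40075 / 7517.1203 = 5.3312 days

5.3312 days


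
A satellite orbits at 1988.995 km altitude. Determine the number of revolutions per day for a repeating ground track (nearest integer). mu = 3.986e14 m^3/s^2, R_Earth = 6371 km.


r = 8.359995e+06 m
T = 2*pi*sqrt(r^3/mu) = 7607.1197 s = 126.7853 min
revs/day = 1440 / 126.7853 = 11.3578
Rounded: 11 revolutions per day

11 revolutions per day


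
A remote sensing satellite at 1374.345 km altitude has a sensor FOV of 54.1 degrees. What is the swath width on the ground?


FOV = 54.1 deg = 0.9442231 rad
swath = 2 * alt * tan(FOV/2) = 2 * 1374.345 * tan(0.4721116)
swath = 2 * 1374.345 * 0.5106252
swath = 1403.5503 km

1403.5503 km


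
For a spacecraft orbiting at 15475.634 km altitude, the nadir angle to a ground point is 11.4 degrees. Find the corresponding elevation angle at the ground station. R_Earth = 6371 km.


r = R_E + alt = 21846.6340 km
Law of sines in the satellite / Earth-center / ground-point triangle:
  sin(nadir)/R_E = sin(90 + el)/r  =>  cos(el) = (r/R_E)*sin(nadir)
cos(el) = (21846.6340 / 6371.0000) * sin(11.4 deg) = 0.6777818
el = arccos(0.6777818) = 47.3295 deg
(Earth-central angle = 90 - nadir - el = 31.2705 deg)

47.3295 degrees


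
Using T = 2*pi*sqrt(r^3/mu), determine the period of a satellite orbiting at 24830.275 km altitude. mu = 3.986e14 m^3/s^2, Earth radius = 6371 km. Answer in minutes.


r = 31201.2750 km = 3.1201275e+07 m
T = 2*pi*sqrt(r^3/mu) = 2*pi*sqrt(3.0375052e+22 / 3.986e14)
T = 54849.1287 s = 914.1521 min

914.1521 minutes


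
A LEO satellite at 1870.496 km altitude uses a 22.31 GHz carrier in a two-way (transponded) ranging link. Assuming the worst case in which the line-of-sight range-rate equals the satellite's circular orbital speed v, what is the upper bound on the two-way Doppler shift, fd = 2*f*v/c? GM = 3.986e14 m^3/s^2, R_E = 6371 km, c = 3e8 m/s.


r = 8.241496e+06 m
v = sqrt(mu/r) = 6954.4954 m/s (worst-case radial velocity)
f = 22.31 GHz = 2.231e+10 Hz
fd = 2*f*v/c = 2*2.231e+10*6954.4954/3.0e+08
fd = 1.0343653e+06 Hz

1.0344e+06 Hz


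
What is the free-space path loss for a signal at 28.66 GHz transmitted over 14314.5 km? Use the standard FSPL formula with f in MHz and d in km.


f = 28.66 GHz = 28660.0000 MHz
d = 14314.5 km
FSPL = 32.44 + 20*log10(28660.0000) + 20*log10(14314.5)
FSPL = 32.44 + 89.1455 + 83.1155
FSPL = 204.7010 dB

204.7010 dB


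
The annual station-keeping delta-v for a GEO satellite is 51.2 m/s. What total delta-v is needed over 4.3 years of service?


dV = rate * years = 51.2 * 4.3
dV = 220.1600 m/s

220.1600 m/s


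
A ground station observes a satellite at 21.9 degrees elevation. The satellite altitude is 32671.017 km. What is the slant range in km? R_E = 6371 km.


h = 32671.017 km, el = 21.9 deg
d = -R_E*sin(el) + sqrt((R_E*sin(el))^2 + 2*R_E*h + h^2)
d = -6371.0000*sin(0.3822271) + sqrt((6371.0000*0.3729878)^2 + 2*6371.0000*32671.017 + 32671.017^2)
d = 36215.6147 km

36215.6147 km


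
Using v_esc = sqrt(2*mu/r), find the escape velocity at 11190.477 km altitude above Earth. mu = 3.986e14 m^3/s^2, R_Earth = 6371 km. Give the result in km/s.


r = 6371.0 + 11190.477 = 17561.4770 km = 1.7561477e+07 m
v_esc = sqrt(2*mu/r) = sqrt(2*3.986e14 / 1.7561477e+07)
v_esc = 6737.5674 m/s = 6.7376 km/s

6.7376 km/s


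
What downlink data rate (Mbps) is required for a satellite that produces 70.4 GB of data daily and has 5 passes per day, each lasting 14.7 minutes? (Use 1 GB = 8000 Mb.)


total contact time = 5 * 14.7 * 60 = 4410.0000 s
data = 70.4 GB = 563200.0000 Mb
rate = 563200.0000 / 4410.0000 = 127.7098 Mbps

127.7098 Mbps


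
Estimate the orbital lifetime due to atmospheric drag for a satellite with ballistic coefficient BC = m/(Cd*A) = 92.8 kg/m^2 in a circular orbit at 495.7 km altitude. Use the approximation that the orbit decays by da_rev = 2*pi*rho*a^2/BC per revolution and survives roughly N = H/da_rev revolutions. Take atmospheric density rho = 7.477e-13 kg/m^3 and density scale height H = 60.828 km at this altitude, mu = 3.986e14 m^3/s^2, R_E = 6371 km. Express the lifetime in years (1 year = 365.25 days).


a = R_E + alt = 6866.7000 km = 6.8667e+06 m
da_rev = 2*pi*rho*a^2/BC = 2*pi*7.477e-13*(6.8667e+06)^2/92.8 = 2.387016 m per revolution
N = H/da_rev = 60828.0000 m / 2.387016 m = 25482.8570 revolutions
P = 2*pi*sqrt(a^3/mu) = 5662.8275 s
lifetime = N*P = 25482.8570 * 5662.8275 = 1.4430502e+08 s = 1670.1970 days
years = 1670.1970 / 365.25 = 4.5728 years

4.5728 years


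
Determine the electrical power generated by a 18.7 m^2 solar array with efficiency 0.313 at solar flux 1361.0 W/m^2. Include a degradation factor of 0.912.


P = area * eta * S * degradation
P = 18.7 * 0.313 * 1361.0 * 0.912
P = 7265.0550 W

7265.0550 W


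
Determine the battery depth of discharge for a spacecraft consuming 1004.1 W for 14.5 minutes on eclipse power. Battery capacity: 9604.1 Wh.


E_used = P * t / 60 = 1004.1 * 14.5 / 60 = 242.6575 Wh
DOD = E_used / E_total * 100 = 242.6575 / 9604.1 * 100
DOD = 2.5266 %

2.5266 %


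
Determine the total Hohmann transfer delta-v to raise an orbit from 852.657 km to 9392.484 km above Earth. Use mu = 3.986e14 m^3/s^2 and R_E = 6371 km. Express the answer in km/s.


r1 = 7223.6570 km = 7.223657e+06 m
r2 = 15763.4840 km = 1.5763484e+07 m
dv1 = sqrt(mu/r1)*(sqrt(2*r2/(r1+r2)) - 1) = 1271.0770 m/s
dv2 = sqrt(mu/r2)*(1 - sqrt(2*r1/(r1+r2))) = 1042.0303 m/s
total dv = |dv1| + |dv2| = 1271.0770 + 1042.0303 = 2313.1074 m/s = 2.3131 km/s

2.3131 km/s


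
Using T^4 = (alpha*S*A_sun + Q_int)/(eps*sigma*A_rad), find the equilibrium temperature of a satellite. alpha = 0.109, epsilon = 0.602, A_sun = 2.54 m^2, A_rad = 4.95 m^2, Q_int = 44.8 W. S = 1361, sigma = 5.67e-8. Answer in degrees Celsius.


Numerator = alpha*S*A_sun + Q_int = 0.109*1361*2.54 + 44.8 = 421.6065 W
Denominator = eps*sigma*A_rad = 0.602*5.67e-8*4.95 = 1.6896033e-07 W/K^4
T^4 = 2.4952985e+09 K^4
T = 223.5016 K = -49.6484 C

-49.6484 degrees Celsius


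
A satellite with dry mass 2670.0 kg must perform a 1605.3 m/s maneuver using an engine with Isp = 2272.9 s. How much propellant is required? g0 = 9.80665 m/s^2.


ve = Isp * g0 = 2272.9 * 9.80665 = 22289.534785 m/s
mass ratio = exp(dv/ve) = exp(1605.3/22289.534785) = 1.07467721
m_prop = m_dry * (mr - 1) = 2670.0 * (1.07467721 - 1)
m_prop = 199.3881 kg

199.3881 kg


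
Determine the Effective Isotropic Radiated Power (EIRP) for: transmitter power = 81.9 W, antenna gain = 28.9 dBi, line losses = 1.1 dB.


Pt = 81.9 W = 19.1328 dBW
EIRP = Pt_dBW + Gt - losses = 19.1328 + 28.9 - 1.1 = 46.9328 dBW

46.9328 dBW


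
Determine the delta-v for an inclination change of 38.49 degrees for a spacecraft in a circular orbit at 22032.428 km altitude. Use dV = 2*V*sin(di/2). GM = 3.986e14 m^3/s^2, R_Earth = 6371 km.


r = 28403.4280 km = 2.8403428e+07 m
V = sqrt(mu/r) = 3746.1337 m/s
di = 38.49 deg = 0.6717772 rad
dV = 2*V*sin(di/2) = 2*3746.1337*sin(0.3358886)
dV = 2469.5132 m/s = 2.4695 km/s

2.4695 km/s


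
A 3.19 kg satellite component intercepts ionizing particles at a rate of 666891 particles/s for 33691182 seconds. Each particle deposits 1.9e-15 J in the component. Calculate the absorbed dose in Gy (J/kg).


Total energy deposited = rate * time * E_per
  = 666891 * 33691182 * 1.9e-15 = 0.04268986 J
Dose = E_total / mass = 0.04268986 / 3.19
Dose = 0.0133824 Gy

0.0134 Gy


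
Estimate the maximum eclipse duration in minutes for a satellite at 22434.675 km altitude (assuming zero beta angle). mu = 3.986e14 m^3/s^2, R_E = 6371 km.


r = 28805.6750 km
T = 810.9182 min
Eclipse fraction = arcsin(R_E/r)/pi = arcsin(6371.0000/28805.6750)/pi
= arcsin(0.2211717)/pi = 0.07098812
Eclipse duration = 0.07098812 * 810.9182 = 57.5656 min

57.5656 minutes


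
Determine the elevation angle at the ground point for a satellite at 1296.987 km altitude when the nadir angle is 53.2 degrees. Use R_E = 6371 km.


r = R_E + alt = 7667.9870 km
Law of sines in the satellite / Earth-center / ground-point triangle:
  sin(nadir)/R_E = sin(90 + el)/r  =>  cos(el) = (r/R_E)*sin(nadir)
cos(el) = (7667.9870 / 6371.0000) * sin(53.2 deg) = 0.9637416
el = arccos(0.9637416) = 15.4762 deg
(Earth-central angle = 90 - nadir - el = 21.3238 deg)

15.4762 degrees


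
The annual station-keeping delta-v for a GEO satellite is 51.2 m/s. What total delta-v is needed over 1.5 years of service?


dV = rate * years = 51.2 * 1.5
dV = 76.8000 m/s

76.8000 m/s


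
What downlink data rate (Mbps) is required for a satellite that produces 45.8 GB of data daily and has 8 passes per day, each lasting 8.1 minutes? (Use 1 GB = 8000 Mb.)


total contact time = 8 * 8.1 * 60 = 3888.0000 s
data = 45.8 GB = 366400.0000 Mb
rate = 366400.0000 / 3888.0000 = 94.2387 Mbps

94.2387 Mbps


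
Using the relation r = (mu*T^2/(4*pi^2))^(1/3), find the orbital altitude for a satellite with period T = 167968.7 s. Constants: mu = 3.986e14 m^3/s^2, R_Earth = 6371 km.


T = 167968.7 s
r = (mu*T^2/(4*pi^2))^(1/3) = (3.986e14 * 167968.7^2 / (4*pi^2))^(1/3)
r = 6.5797808e+07 m = 65797.8081 km
alt = r - R_E = 65797.8081 - 6371 = 59426.8081 km

59426.8081 km


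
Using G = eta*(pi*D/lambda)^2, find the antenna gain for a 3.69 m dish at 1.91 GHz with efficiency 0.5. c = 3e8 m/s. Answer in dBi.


lambda = c/f = 3e8 / 1.91e+09 = 0.1570681 m
G = eta*(pi*D/lambda)^2 = 0.5*(pi*3.69/0.1570681)^2
G = 2723.6212 (linear)
G = 10*log10(2723.6212) = 34.3515 dBi

34.3515 dBi


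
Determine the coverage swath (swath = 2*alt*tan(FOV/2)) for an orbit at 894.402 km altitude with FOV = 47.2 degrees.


FOV = 47.2 deg = 0.8237954 rad
swath = 2 * alt * tan(FOV/2) = 2 * 894.402 * tan(0.4118977)
swath = 2 * 894.402 * 0.4368893
swath = 781.5093 km

781.5093 km


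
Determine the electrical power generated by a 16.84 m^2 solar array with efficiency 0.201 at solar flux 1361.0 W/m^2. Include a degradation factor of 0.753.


P = area * eta * S * degradation
P = 16.84 * 0.201 * 1361.0 * 0.753
P = 3468.8957 W

3468.8957 W


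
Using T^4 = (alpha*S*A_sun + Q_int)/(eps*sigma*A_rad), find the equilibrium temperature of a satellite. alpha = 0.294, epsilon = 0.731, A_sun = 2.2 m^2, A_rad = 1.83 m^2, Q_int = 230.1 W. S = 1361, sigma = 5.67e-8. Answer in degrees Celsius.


Numerator = alpha*S*A_sun + Q_int = 0.294*1361*2.2 + 230.1 = 1110.3948 W
Denominator = eps*sigma*A_rad = 0.731*5.67e-8*1.83 = 7.5849291e-08 W/K^4
T^4 = 1.4639488e+10 K^4
T = 347.8416 K = 74.6916 C

74.6916 degrees Celsius


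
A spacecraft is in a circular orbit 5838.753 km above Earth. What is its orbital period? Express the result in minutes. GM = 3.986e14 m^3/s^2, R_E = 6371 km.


r = 12209.7530 km = 1.2209753e+07 m
T = 2*pi*sqrt(r^3/mu) = 2*pi*sqrt(1.8202064e+21 / 3.986e14)
T = 13426.7697 s = 223.7795 min

223.7795 minutes


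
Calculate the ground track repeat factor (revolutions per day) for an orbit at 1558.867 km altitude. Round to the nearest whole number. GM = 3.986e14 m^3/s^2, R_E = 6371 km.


r = 7.929867e+06 m
T = 2*pi*sqrt(r^3/mu) = 7027.6492 s = 117.1275 min
revs/day = 1440 / 117.1275 = 12.2943
Rounded: 12 revolutions per day

12 revolutions per day


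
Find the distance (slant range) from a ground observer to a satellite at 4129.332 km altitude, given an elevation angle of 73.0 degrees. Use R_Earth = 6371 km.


h = 4129.332 km, el = 73.0 deg
d = -R_E*sin(el) + sqrt((R_E*sin(el))^2 + 2*R_E*h + h^2)
d = -6371.0000*sin(1.2741) + sqrt((6371.0000*0.9563048)^2 + 2*6371.0000*4129.332 + 4129.332^2)
d = 4241.1775 km

4241.1775 km


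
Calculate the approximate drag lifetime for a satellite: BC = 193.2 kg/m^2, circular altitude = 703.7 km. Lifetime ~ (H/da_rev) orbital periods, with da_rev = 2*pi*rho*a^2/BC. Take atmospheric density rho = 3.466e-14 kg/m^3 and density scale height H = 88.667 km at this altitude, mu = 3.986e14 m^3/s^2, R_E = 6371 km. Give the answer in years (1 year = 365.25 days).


a = R_E + alt = 7074.7000 km = 7.0747e+06 m
da_rev = 2*pi*rho*a^2/BC = 2*pi*3.466e-14*(7.0747e+06)^2/193.2 = 0.0564179578 m per revolution
N = H/da_rev = 88667.0000 m / 0.0564179578 m = 1.5716095e+06 revolutions
P = 2*pi*sqrt(a^3/mu) = 5922.0663 s
lifetime = N*P = 1.5716095e+06 * 5922.0663 = 9.3071758e+09 s = 107721.9420 days
years = 107721.9420 / 365.25 = 294.9266 years

294.9266 years


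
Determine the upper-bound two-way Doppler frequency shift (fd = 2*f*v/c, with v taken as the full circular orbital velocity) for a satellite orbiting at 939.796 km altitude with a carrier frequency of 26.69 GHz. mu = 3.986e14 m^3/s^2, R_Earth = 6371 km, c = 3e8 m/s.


r = 7.310796e+06 m
v = sqrt(mu/r) = 7383.9086 m/s (worst-case radial velocity)
f = 26.69 GHz = 2.669e+10 Hz
fd = 2*f*v/c = 2*2.669e+10*7383.9086/3.0e+08
fd = 1.3138435e+06 Hz

1.3138e+06 Hz


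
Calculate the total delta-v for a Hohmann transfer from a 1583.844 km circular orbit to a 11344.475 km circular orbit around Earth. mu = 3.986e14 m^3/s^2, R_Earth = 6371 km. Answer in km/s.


r1 = 7954.8440 km = 7.954844e+06 m
r2 = 17715.4750 km = 1.7715475e+07 m
dv1 = sqrt(mu/r1)*(sqrt(2*r2/(r1+r2)) - 1) = 1237.5813 m/s
dv2 = sqrt(mu/r2)*(1 - sqrt(2*r1/(r1+r2))) = 1009.1424 m/s
total dv = |dv1| + |dv2| = 1237.5813 + 1009.1424 = 2246.7237 m/s = 2.2467 km/s

2.2467 km/s


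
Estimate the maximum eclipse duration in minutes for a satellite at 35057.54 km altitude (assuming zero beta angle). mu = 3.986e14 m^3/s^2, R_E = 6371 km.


r = 41428.5400 km
T = 1398.6512 min
Eclipse fraction = arcsin(R_E/r)/pi = arcsin(6371.0000/41428.5400)/pi
= arcsin(0.1537829)/pi = 0.04914563
Eclipse duration = 0.04914563 * 1398.6512 = 68.7376 min

68.7376 minutes


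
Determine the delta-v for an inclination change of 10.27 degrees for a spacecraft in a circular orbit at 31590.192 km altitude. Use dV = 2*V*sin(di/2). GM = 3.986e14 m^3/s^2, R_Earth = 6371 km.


r = 37961.1920 km = 3.7961192e+07 m
V = sqrt(mu/r) = 3240.4008 m/s
di = 10.27 deg = 0.1792453 rad
dV = 2*V*sin(di/2) = 2*3240.4008*sin(0.08962266)
dV = 580.0494 m/s = 0.5800494 km/s

0.5800 km/s


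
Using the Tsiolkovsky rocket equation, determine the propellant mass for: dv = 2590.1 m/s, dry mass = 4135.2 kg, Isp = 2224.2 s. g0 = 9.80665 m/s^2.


ve = Isp * g0 = 2224.2 * 9.80665 = 21811.950930 m/s
mass ratio = exp(dv/ve) = exp(2590.1/21811.950930) = 1.12608479
m_prop = m_dry * (mr - 1) = 4135.2 * (1.12608479 - 1)
m_prop = 521.3858 kg

521.3858 kg


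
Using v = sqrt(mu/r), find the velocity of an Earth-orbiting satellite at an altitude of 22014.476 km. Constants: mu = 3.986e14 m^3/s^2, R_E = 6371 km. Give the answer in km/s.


r = R_E + alt = 6371.0 + 22014.476 = 28385.4760 km = 2.8385476e+07 m
v = sqrt(mu/r) = sqrt(3.986e14 / 2.8385476e+07) = 3747.3181 m/s = 3.7473 km/s

3.7473 km/s


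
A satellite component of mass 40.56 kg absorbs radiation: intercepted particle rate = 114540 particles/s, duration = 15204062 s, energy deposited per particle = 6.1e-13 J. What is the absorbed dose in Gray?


Total energy deposited = rate * time * E_per
  = 114540 * 15204062 * 6.1e-13 = 1.0623 J
Dose = E_total / mass = 1.0623 / 40.56
Dose = 0.0261908 Gy

0.0262 Gy


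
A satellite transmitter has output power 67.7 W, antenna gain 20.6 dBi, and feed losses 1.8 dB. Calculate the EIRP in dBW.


Pt = 67.7 W = 18.3059 dBW
EIRP = Pt_dBW + Gt - losses = 18.3059 + 20.6 - 1.8 = 37.1059 dBW

37.1059 dBW


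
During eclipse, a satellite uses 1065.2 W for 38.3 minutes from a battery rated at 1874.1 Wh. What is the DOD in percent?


E_used = P * t / 60 = 1065.2 * 38.3 / 60 = 679.9527 Wh
DOD = E_used / E_total * 100 = 679.9527 / 1874.1 * 100
DOD = 36.2816 %

36.2816 %


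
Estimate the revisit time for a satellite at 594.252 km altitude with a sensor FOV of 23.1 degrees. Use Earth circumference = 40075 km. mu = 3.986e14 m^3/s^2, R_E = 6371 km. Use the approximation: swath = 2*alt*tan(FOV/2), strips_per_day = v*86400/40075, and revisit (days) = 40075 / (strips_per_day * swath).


swath = 2*594.252*tan(0.2015855) = 242.8842 km
v = sqrt(mu/r) = 7564.8484 m/s = 7.5648 km/s
strips/day = v*86400/40075 = 7.5648*86400/40075 = 16.3095
coverage/day = strips * swath = 16.3095 * 242.8842 = 3961.3173 km
revisit = 40075 / 3961.3173 = 10.1166 days

10.1166 days


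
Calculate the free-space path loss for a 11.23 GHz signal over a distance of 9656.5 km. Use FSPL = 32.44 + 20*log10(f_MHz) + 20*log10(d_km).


f = 11.23 GHz = 11230.0000 MHz
d = 9656.5 km
FSPL = 32.44 + 20*log10(11230.0000) + 20*log10(9656.5)
FSPL = 32.44 + 81.0076 + 79.6964
FSPL = 193.1440 dB

193.1440 dB


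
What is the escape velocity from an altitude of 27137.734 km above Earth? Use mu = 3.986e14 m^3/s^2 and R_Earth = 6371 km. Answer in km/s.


r = 6371.0 + 27137.734 = 33508.7340 km = 3.3508734e+07 m
v_esc = sqrt(2*mu/r) = sqrt(2*3.986e14 / 3.3508734e+07)
v_esc = 4877.5826 m/s = 4.8776 km/s

4.8776 km/s


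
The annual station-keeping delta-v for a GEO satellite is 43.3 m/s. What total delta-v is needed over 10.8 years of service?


dV = rate * years = 43.3 * 10.8
dV = 467.6400 m/s

467.6400 m/s


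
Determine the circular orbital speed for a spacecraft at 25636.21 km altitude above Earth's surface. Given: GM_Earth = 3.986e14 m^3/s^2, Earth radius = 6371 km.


r = R_E + alt = 6371.0 + 25636.21 = 32007.2100 km = 3.200721e+07 m
v = sqrt(mu/r) = sqrt(3.986e14 / 3.200721e+07) = 3528.9438 m/s = 3.5289 km/s

3.5289 km/s


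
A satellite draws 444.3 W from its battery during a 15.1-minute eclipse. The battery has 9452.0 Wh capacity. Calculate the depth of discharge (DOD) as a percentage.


E_used = P * t / 60 = 444.3 * 15.1 / 60 = 111.8155 Wh
DOD = E_used / E_total * 100 = 111.8155 / 9452.0 * 100
DOD = 1.1830 %

1.1830 %


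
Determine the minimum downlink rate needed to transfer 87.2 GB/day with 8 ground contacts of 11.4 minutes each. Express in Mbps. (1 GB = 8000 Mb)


total contact time = 8 * 11.4 * 60 = 5472.0000 s
data = 87.2 GB = 697600.0000 Mb
rate = 697600.0000 / 5472.0000 = 127.4854 Mbps

127.4854 Mbps


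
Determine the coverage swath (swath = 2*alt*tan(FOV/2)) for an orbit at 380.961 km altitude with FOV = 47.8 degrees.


FOV = 47.8 deg = 0.8342674 rad
swath = 2 * alt * tan(FOV/2) = 2 * 380.961 * tan(0.4171337)
swath = 2 * 380.961 * 0.443139
swath = 337.6374 km

337.6374 km


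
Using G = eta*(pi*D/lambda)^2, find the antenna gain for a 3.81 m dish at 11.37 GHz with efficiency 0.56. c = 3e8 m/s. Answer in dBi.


lambda = c/f = 3e8 / 1.137e+10 = 0.02638522 m
G = eta*(pi*D/lambda)^2 = 0.56*(pi*3.81/0.02638522)^2
G = 115243.4215 (linear)
G = 10*log10(115243.4215) = 50.6162 dBi

50.6162 dBi


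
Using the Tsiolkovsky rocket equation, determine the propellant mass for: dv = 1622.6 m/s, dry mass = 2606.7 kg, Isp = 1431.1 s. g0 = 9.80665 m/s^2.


ve = Isp * g0 = 1431.1 * 9.80665 = 14034.296815 m/s
mass ratio = exp(dv/ve) = exp(1622.6/14034.296815) = 1.12256558
m_prop = m_dry * (mr - 1) = 2606.7 * (1.12256558 - 1)
m_prop = 319.4917 kg

319.4917 kg


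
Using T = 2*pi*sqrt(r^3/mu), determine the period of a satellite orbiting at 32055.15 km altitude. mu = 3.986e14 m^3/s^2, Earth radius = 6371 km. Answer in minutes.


r = 38426.1500 km = 3.842615e+07 m
T = 2*pi*sqrt(r^3/mu) = 2*pi*sqrt(5.6738862e+22 / 3.986e14)
T = 74963.7894 s = 1249.3965 min

1249.3965 minutes


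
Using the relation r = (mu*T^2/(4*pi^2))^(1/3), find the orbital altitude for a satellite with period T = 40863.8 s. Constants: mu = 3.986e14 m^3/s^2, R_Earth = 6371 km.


T = 40863.8 s
r = (mu*T^2/(4*pi^2))^(1/3) = (3.986e14 * 40863.8^2 / (4*pi^2))^(1/3)
r = 2.5641988e+07 m = 25641.9876 km
alt = r - R_E = 25641.9876 - 6371 = 19270.9876 km

19270.9876 km


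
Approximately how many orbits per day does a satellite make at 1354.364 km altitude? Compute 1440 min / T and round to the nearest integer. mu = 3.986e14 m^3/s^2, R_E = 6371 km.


r = 7.725364e+06 m
T = 2*pi*sqrt(r^3/mu) = 6757.5559 s = 112.6259 min
revs/day = 1440 / 112.6259 = 12.7857
Rounded: 13 revolutions per day

13 revolutions per day


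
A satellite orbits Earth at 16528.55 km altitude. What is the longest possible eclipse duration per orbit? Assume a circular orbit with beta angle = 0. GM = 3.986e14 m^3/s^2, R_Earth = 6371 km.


r = 22899.5500 km
T = 574.7783 min
Eclipse fraction = arcsin(R_E/r)/pi = arcsin(6371.0000/22899.5500)/pi
= arcsin(0.2782151)/pi = 0.0897428
Eclipse duration = 0.0897428 * 574.7783 = 51.5822 min

51.5822 minutes


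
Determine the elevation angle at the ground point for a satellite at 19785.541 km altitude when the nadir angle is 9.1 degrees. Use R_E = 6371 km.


r = R_E + alt = 26156.5410 km
Law of sines in the satellite / Earth-center / ground-point triangle:
  sin(nadir)/R_E = sin(90 + el)/r  =>  cos(el) = (r/R_E)*sin(nadir)
cos(el) = (26156.5410 / 6371.0000) * sin(9.1 deg) = 0.6493279
el = arccos(0.6493279) = 49.5091 deg
(Earth-central angle = 90 - nadir - el = 31.3909 deg)

49.5091 degrees


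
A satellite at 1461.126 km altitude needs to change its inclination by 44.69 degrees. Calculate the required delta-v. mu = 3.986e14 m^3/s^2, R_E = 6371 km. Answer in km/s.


r = 7832.1260 km = 7.832126e+06 m
V = sqrt(mu/r) = 7133.9295 m/s
di = 44.69 deg = 0.7799876 rad
dV = 2*V*sin(di/2) = 2*7133.9295*sin(0.3899938)
dV = 5424.3932 m/s = 5.4244 km/s

5.4244 km/s


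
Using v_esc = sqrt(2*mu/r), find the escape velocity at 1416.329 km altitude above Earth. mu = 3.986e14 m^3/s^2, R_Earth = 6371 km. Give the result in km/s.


r = 6371.0 + 1416.329 = 7787.3290 km = 7.787329e+06 m
v_esc = sqrt(2*mu/r) = sqrt(2*3.986e14 / 7.787329e+06)
v_esc = 10117.8767 m/s = 10.1179 km/s

10.1179 km/s


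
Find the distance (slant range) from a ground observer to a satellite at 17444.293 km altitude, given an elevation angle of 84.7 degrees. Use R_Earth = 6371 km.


h = 17444.293 km, el = 84.7 deg
d = -R_E*sin(el) + sqrt((R_E*sin(el))^2 + 2*R_E*h + h^2)
d = -6371.0000*sin(1.4783) + sqrt((6371.0000*0.9957247)^2 + 2*6371.0000*17444.293 + 17444.293^2)
d = 17464.2588 km

17464.2588 km


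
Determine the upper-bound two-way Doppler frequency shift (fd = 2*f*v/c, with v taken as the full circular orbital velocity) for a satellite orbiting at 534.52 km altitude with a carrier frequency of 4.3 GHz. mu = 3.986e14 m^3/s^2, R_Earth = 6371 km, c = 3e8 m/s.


r = 6.90552e+06 m
v = sqrt(mu/r) = 7597.4955 m/s (worst-case radial velocity)
f = 4.3 GHz = 4.3e+09 Hz
fd = 2*f*v/c = 2*4.3e+09*7597.4955/3.0e+08
fd = 217794.8720 Hz

217794.8720 Hz


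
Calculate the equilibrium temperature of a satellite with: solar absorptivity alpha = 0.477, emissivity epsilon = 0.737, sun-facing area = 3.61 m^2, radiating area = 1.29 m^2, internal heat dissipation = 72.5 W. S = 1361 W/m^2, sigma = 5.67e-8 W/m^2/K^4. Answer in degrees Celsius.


Numerator = alpha*S*A_sun + Q_int = 0.477*1361*3.61 + 72.5 = 2416.1012 W
Denominator = eps*sigma*A_rad = 0.737*5.67e-8*1.29 = 5.3906391e-08 W/K^4
T^4 = 4.482031e+10 K^4
T = 460.1175 K = 186.9675 C

186.9675 degrees Celsius


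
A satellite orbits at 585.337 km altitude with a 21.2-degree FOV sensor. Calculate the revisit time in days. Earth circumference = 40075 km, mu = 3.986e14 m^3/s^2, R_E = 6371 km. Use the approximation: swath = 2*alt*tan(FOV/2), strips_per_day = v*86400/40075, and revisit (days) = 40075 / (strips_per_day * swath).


swath = 2*585.337*tan(0.1850049) = 219.0857 km
v = sqrt(mu/r) = 7569.6943 m/s = 7.5697 km/s
strips/day = v*86400/40075 = 7.5697*86400/40075 = 16.3199
coverage/day = strips * swath = 16.3199 * 219.0857 = 3575.4652 km
revisit = 40075 / 3575.4652 = 11.2083 days

11.2083 days


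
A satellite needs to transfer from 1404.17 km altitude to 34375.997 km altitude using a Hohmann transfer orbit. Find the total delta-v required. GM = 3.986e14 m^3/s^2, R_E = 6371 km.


r1 = 7775.1700 km = 7.77517e+06 m
r2 = 40746.9970 km = 4.0746997e+07 m
dv1 = sqrt(mu/r1)*(sqrt(2*r2/(r1+r2)) - 1) = 2119.1006 m/s
dv2 = sqrt(mu/r2)*(1 - sqrt(2*r1/(r1+r2))) = 1357.0685 m/s
total dv = |dv1| + |dv2| = 2119.1006 + 1357.0685 = 3476.1691 m/s = 3.4762 km/s

3.4762 km/s


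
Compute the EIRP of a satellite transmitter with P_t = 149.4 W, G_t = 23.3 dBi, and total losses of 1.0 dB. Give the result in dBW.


Pt = 149.4 W = 21.7435 dBW
EIRP = Pt_dBW + Gt - losses = 21.7435 + 23.3 - 1.0 = 44.0435 dBW

44.0435 dBW


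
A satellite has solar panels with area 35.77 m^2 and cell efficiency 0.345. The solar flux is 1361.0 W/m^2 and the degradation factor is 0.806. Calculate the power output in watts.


P = area * eta * S * degradation
P = 35.77 * 0.345 * 1361.0 * 0.806
P = 13537.2735 W

13537.2735 W


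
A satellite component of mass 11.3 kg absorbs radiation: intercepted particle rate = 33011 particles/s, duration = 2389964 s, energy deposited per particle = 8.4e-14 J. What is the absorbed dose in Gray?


Total energy deposited = rate * time * E_per
  = 33011 * 2389964 * 8.4e-14 = 0.006627189 J
Dose = E_total / mass = 0.006627189 / 11.3
Dose = 5.8647686e-04 Gy

5.8648e-04 Gy


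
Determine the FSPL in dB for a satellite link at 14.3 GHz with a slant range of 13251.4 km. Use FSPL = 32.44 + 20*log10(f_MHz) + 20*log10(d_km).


f = 14.3 GHz = 14300.0000 MHz
d = 13251.4 km
FSPL = 32.44 + 20*log10(14300.0000) + 20*log10(13251.4)
FSPL = 32.44 + 83.1067 + 82.4452
FSPL = 197.9920 dB

197.9920 dB


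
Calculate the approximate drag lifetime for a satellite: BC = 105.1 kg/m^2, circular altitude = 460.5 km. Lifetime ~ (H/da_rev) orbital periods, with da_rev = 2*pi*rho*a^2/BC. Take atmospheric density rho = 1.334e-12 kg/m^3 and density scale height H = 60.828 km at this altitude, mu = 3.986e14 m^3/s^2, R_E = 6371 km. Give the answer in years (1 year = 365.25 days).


a = R_E + alt = 6831.5000 km = 6.8315e+06 m
da_rev = 2*pi*rho*a^2/BC = 2*pi*1.334e-12*(6.8315e+06)^2/105.1 = 3.721904 m per revolution
N = H/da_rev = 60828.0000 m / 3.721904 m = 16343.2495 revolutions
P = 2*pi*sqrt(a^3/mu) = 5619.3403 s
lifetime = N*P = 16343.2495 * 5619.3403 = 9.183828e+07 s = 1062.9431 days
years = 1062.9431 / 365.25 = 2.9102 years

2.9102 years


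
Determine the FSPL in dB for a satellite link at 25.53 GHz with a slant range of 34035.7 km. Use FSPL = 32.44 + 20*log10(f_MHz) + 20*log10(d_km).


f = 25.53 GHz = 25530.0000 MHz
d = 34035.7 km
FSPL = 32.44 + 20*log10(25530.0000) + 20*log10(34035.7)
FSPL = 32.44 + 88.1410 + 90.6387
FSPL = 211.2197 dB

211.2197 dB


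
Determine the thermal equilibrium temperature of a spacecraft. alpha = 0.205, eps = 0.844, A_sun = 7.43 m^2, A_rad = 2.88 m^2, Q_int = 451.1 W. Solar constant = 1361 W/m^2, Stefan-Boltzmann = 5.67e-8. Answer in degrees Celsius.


Numerator = alpha*S*A_sun + Q_int = 0.205*1361*7.43 + 451.1 = 2524.1071 W
Denominator = eps*sigma*A_rad = 0.844*5.67e-8*2.88 = 1.3782182e-07 W/K^4
T^4 = 1.8314278e+10 K^4
T = 367.8726 K = 94.7226 C

94.7226 degrees Celsius


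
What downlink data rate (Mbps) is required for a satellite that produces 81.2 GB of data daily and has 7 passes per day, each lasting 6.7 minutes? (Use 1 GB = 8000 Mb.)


total contact time = 7 * 6.7 * 60 = 2814.0000 s
data = 81.2 GB = 649600.0000 Mb
rate = 649600.0000 / 2814.0000 = 230.8458 Mbps

230.8458 Mbps


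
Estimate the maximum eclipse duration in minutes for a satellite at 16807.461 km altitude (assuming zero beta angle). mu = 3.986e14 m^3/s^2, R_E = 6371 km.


r = 23178.4610 km
T = 585.3112 min
Eclipse fraction = arcsin(R_E/r)/pi = arcsin(6371.0000/23178.4610)/pi
= arcsin(0.2748673)/pi = 0.08863391
Eclipse duration = 0.08863391 * 585.3112 = 51.8784 min

51.8784 minutes


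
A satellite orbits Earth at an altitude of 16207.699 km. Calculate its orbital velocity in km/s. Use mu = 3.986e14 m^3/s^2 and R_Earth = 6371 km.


r = R_E + alt = 6371.0 + 16207.699 = 22578.6990 km = 2.2578699e+07 m
v = sqrt(mu/r) = sqrt(3.986e14 / 2.2578699e+07) = 4201.6434 m/s = 4.2016 km/s

4.2016 km/s


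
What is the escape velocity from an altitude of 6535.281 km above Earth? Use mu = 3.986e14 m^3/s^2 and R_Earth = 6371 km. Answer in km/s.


r = 6371.0 + 6535.281 = 12906.2810 km = 1.2906281e+07 m
v_esc = sqrt(2*mu/r) = sqrt(2*3.986e14 / 1.2906281e+07)
v_esc = 7859.2859 m/s = 7.8593 km/s

7.8593 km/s


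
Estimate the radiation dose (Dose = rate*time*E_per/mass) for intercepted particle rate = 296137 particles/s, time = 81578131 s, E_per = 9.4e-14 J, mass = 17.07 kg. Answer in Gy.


Total energy deposited = rate * time * E_per
  = 296137 * 81578131 * 9.4e-14 = 2.2709 J
Dose = E_total / mass = 2.2709 / 17.07
Dose = 0.1330334 Gy

0.1330 Gy


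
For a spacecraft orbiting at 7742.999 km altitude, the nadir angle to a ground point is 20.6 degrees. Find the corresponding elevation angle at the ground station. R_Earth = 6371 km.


r = R_E + alt = 14113.9990 km
Law of sines in the satellite / Earth-center / ground-point triangle:
  sin(nadir)/R_E = sin(90 + el)/r  =>  cos(el) = (r/R_E)*sin(nadir)
cos(el) = (14113.9990 / 6371.0000) * sin(20.6 deg) = 0.7794526
el = arccos(0.7794526) = 38.7895 deg
(Earth-central angle = 90 - nadir - el = 30.6105 deg)

38.7895 degrees


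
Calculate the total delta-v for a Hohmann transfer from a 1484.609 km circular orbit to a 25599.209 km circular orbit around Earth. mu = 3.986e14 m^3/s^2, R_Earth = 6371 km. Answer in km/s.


r1 = 7855.6090 km = 7.855609e+06 m
r2 = 31970.2090 km = 3.1970209e+07 m
dv1 = sqrt(mu/r1)*(sqrt(2*r2/(r1+r2)) - 1) = 1902.5079 m/s
dv2 = sqrt(mu/r2)*(1 - sqrt(2*r1/(r1+r2))) = 1313.2052 m/s
total dv = |dv1| + |dv2| = 1902.5079 + 1313.2052 = 3215.7131 m/s = 3.2157 km/s

3.2157 km/s


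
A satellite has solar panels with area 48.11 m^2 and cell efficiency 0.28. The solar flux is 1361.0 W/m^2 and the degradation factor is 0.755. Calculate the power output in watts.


P = area * eta * S * degradation
P = 48.11 * 0.28 * 1361.0 * 0.755
P = 13841.9879 W

13841.9879 W


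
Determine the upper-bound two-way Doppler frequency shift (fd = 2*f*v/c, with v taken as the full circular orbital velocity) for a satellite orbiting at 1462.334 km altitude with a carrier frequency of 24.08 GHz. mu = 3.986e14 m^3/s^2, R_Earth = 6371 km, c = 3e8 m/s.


r = 7.833334e+06 m
v = sqrt(mu/r) = 7133.3794 m/s (worst-case radial velocity)
f = 24.08 GHz = 2.408e+10 Hz
fd = 2*f*v/c = 2*2.408e+10*7133.3794/3.0e+08
fd = 1.1451452e+06 Hz

1.1451e+06 Hz


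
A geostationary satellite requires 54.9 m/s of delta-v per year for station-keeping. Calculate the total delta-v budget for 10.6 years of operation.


dV = rate * years = 54.9 * 10.6
dV = 581.9400 m/s

581.9400 m/s


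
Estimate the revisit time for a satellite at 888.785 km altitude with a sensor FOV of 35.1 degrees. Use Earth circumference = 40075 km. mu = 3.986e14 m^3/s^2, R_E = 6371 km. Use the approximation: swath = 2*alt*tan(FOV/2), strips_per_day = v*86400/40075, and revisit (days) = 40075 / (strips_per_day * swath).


swath = 2*888.785*tan(0.3063053) = 562.1716 km
v = sqrt(mu/r) = 7409.8048 m/s = 7.4098 km/s
strips/day = v*86400/40075 = 7.4098*86400/40075 = 15.9752
coverage/day = strips * swath = 15.9752 * 562.1716 = 8980.8173 km
revisit = 40075 / 8980.8173 = 4.4623 days

4.4623 days
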